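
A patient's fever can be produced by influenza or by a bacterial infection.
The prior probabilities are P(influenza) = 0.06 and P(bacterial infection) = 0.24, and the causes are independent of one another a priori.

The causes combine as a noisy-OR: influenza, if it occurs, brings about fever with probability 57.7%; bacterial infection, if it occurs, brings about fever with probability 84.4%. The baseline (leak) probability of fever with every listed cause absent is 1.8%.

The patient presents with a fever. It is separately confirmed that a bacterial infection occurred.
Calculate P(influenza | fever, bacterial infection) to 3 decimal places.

P(influenza | fever, bacterial infection) ≈ 0.066

Under noisy-OR, P(fever | causes) = 1 − (1−0.018)·∏(1−qᵢ) over the active causes.
By total probability over both values of influenza:
  P(fever | bacterial infection) = 0.846808×0.94 + 0.9352×0.06
        = 0.796000 + 0.056112 = 0.852112
The terms with influenza present sum to 0.056112, so
  P(influenza | fever, bacterial infection) = 0.056112 / 0.852112 ≈ 0.066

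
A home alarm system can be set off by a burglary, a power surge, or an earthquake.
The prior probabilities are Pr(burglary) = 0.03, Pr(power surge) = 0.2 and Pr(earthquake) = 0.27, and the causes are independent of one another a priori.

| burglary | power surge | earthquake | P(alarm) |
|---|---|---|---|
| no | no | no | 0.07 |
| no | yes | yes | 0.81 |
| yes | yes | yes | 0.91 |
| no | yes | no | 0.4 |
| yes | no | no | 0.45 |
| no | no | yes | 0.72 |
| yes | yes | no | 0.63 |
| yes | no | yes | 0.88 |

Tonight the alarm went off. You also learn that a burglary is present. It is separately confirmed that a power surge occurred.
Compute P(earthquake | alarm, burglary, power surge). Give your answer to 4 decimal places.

P(alarm | burglary, power surge) = 0.63·0.73 + 0.91·0.27 = 0.459900 + 0.245700 = 0.705600
Of this, 0.245700 comes from 0.91·0.27 (the earthquake=true cases).
P(earthquake | alarm, burglary, power surge) = 0.245700 / 0.705600 ≈ 0.3482

P(earthquake | alarm, burglary, power surge) ≈ 0.3482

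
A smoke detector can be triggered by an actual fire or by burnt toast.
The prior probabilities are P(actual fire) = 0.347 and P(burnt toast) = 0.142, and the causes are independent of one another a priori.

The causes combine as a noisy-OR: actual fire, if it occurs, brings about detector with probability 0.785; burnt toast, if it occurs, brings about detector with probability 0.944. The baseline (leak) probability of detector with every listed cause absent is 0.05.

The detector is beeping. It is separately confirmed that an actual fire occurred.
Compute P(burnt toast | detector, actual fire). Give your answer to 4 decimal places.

Under noisy-OR, P(detector | causes) = 1 − (1−0.05)·∏(1−qᵢ) over the active causes.
P(detector | actual fire) = 0.79575*0.858 + 0.988562*0.142 = 0.682753 + 0.140376 = 0.823129
Of this, 0.140376 comes from 0.988562*0.142 (the burnt toast=true cases).
Hence the posterior is 0.140376/0.823129 ≈ 0.1705.

P(burnt toast | detector, actual fire) ≈ 0.1705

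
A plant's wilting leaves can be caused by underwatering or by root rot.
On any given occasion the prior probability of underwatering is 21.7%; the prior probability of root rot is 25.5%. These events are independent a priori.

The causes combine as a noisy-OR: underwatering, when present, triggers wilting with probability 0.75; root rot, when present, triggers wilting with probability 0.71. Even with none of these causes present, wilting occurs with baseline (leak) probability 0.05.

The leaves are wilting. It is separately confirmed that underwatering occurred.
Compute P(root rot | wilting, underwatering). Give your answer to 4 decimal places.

P(root rot | wilting, underwatering) ≈ 0.2948

Under noisy-OR, P(wilting | causes) = 1 − (1−0.05)·∏(1−qᵢ) over the active causes.
Weight on root rot=true, given the evidence: 0.931125*0.255 = 0.237437
Denominator P(wilting | underwatering): 0.7625*0.745 + 0.931125*0.255 = 0.805499
P(root rot | wilting, underwatering) = 0.237437/0.805499 ≈ 0.2948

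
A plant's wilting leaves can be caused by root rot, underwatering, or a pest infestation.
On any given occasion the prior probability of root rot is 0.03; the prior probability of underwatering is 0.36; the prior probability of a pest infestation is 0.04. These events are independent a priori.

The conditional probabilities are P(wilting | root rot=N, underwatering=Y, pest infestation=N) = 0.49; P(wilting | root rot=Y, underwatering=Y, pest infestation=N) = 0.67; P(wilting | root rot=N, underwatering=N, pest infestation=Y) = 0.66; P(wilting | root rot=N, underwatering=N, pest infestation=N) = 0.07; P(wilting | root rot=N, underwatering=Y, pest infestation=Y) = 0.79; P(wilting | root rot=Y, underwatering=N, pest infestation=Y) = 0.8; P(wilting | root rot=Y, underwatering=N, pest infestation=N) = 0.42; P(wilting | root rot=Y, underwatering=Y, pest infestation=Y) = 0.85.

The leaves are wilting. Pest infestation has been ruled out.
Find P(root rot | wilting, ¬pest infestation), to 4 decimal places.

P(root rot | wilting, ¬pest infestation) ≈ 0.0666

P(wilting | ¬pest infestation) = 0.07·0.97·0.64 + 0.49·0.97·0.36 + 0.42·0.03·0.64 + 0.67·0.03·0.36 = 0.043456 + 0.171108 + 0.008064 + 0.007236 = 0.229864
Restricting to configurations with root rot present: 0.008064 + 0.007236 = 0.015300.
So P(root rot | wilting, ¬pest infestation) = 0.015300/0.229864 ≈ 0.0666.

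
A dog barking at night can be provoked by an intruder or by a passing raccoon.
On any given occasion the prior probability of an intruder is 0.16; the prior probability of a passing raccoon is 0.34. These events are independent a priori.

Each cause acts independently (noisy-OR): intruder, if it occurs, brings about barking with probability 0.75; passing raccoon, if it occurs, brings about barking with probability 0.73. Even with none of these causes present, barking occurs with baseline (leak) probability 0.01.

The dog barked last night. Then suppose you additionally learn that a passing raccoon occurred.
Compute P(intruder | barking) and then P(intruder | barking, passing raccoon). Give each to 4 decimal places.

Under noisy-OR, P(barking | causes) = 1 − (1−0.01)·∏(1−qᵢ) over the active causes.
By total probability over the 4 (intruder, passing raccoon) configurations:
  P(barking) = 0.01*0.84*0.66 + 0.7327*0.84*0.34 + 0.7525*0.16*0.66 + 0.933175*0.16*0.34
        = 0.005544 + 0.209259 + 0.079464 + 0.050765 = 0.345032
Configurations with intruder contribute 0.130229, so
  P(intruder | barking) = 0.130229 / 0.345032 ≈ 0.3774

With the extra evidence:
Numerator (weight on configurations with intruder): 0.933175×0.16 = 0.149308
Denominator P(barking | passing raccoon): 0.7327×0.84 + 0.933175×0.16 = 0.764776
Posterior = 0.149308 / 0.764776 ≈ 0.1952

P(intruder | barking) ≈ 0.3774; P(intruder | barking, passing raccoon) ≈ 0.1952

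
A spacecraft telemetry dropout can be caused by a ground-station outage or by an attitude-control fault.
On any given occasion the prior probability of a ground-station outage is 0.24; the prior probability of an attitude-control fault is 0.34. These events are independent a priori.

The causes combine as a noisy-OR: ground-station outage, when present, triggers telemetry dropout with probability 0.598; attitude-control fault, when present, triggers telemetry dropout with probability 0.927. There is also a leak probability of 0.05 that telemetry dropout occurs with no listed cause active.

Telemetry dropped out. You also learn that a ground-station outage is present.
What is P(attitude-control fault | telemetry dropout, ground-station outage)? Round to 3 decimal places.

Under noisy-OR, P(telemetry dropout | causes) = 1 − (1−0.05)·∏(1−qᵢ) over the active causes.
P(telemetry dropout | ground-station outage) = 0.6181*0.66 + 0.972121*0.34 = 0.407946 + 0.330521 = 0.738467
Of this, 0.330521 comes from 0.972121*0.34 (the attitude-control fault=true cases).
Hence the posterior is 0.330521/0.738467 ≈ 0.448.

P(attitude-control fault | telemetry dropout, ground-station outage) ≈ 0.448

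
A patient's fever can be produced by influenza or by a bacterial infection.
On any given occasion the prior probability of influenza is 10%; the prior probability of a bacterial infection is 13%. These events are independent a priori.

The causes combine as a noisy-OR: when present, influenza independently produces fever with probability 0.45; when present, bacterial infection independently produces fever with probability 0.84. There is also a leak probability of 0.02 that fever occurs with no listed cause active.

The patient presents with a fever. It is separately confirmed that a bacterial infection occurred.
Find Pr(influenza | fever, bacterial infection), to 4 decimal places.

Under noisy-OR, P(fever | causes) = 1 − (1−0.02)·∏(1−qᵢ) over the active causes.
P(fever | bacterial infection) = 0.8432×0.9 + 0.91376×0.1 = 0.758880 + 0.091376 = 0.850256
The influenza-present share is 0.91376×0.1 = 0.091376.
Hence the posterior is 0.091376/0.850256 ≈ 0.1075.

Pr(influenza | fever, bacterial infection) ≈ 0.1075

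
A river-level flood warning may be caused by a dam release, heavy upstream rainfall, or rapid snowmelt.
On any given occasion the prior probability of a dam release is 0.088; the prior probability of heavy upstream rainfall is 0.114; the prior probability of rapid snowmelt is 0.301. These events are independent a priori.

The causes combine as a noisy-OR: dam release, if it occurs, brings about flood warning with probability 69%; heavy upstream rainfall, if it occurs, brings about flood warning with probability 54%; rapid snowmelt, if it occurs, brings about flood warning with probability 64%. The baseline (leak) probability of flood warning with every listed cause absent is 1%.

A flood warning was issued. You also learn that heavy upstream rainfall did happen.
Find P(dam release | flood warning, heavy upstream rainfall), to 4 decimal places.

P(dam release | flood warning, heavy upstream rainfall) ≈ 0.1191

Under noisy-OR, P(flood warning | causes) = 1 − (1−0.01)·∏(1−qᵢ) over the active causes.
For the numerator, keep only dam release=true terms: 0.052828 + 0.025142 = 0.077970
Denominator P(flood warning | heavy upstream rainfall): 0.5446*0.912*0.699 + 0.836056*0.912*0.301 + 0.858826*0.088*0.699 + 0.949177*0.088*0.301 = 0.654653
Posterior = 0.077970 / 0.654653 ≈ 0.1191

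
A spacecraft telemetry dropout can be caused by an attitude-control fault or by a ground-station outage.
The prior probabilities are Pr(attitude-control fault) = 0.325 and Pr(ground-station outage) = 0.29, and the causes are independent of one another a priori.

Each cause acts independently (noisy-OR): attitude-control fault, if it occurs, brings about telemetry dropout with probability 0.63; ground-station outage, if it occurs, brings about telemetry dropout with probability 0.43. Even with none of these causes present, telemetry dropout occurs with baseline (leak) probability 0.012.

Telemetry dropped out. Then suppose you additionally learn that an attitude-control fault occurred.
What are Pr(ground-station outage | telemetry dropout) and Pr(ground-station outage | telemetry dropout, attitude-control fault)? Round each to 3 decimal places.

Pr(ground-station outage | telemetry dropout) ≈ 0.513; Pr(ground-station outage | telemetry dropout, attitude-control fault) ≈ 0.338

Under noisy-OR, P(telemetry dropout | causes) = 1 − (1−0.012)·∏(1−qᵢ) over the active causes.
Numerator (weight on configurations with ground-station outage): 0.085511 + 0.074611 = 0.160122
Normalizer over all consistent configurations: 0.012×0.675×0.71 + 0.43684×0.675×0.29 + 0.63444×0.325×0.71 + 0.791631×0.325×0.29 = 0.312270
P(ground-station outage | telemetry dropout) = 0.160122/0.312270 ≈ 0.513

With the extra evidence:
Sum P(telemetry dropout|·) weighted by the priors over both values of ground-station outage:
  P(telemetry dropout | attitude-control fault) = 0.63444×0.71 + 0.791631×0.29
        = 0.450452 + 0.229573 = 0.680025
Configurations with ground-station outage contribute 0.229573, so
  P(ground-station outage | telemetry dropout, attitude-control fault) = 0.229573 / 0.680025 ≈ 0.338
The drop from 0.513 to 0.338 is the explaining-away (discounting) effect.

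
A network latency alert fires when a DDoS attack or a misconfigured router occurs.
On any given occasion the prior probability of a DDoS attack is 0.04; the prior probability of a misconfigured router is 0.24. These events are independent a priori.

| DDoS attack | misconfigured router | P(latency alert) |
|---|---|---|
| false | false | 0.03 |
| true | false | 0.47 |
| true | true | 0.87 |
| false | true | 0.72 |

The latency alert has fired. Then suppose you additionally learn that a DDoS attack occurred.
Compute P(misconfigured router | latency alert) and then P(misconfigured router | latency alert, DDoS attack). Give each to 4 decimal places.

Sum P(latency alert|·) weighted by the priors over the 4 (DDoS attack, misconfigured router) configurations:
  P(latency alert) = 0.03×0.96×0.76 + 0.72×0.96×0.24 + 0.47×0.04×0.76 + 0.87×0.04×0.24
        = 0.021888 + 0.165888 + 0.014288 + 0.008352 = 0.210416
Keeping only the misconfigured router-present terms gives 0.174240, so
  P(misconfigured router | latency alert) = 0.174240 / 0.210416 ≈ 0.8281

With the extra evidence:
Enumerate both values of misconfigured router and weight by the priors:
  P(latency alert | DDoS attack) = 0.47*0.76 + 0.87*0.24
        = 0.357200 + 0.208800 = 0.566000
Configurations with misconfigured router contribute 0.208800, so
  P(misconfigured router | latency alert, DDoS attack) = 0.208800 / 0.566000 ≈ 0.3689
Conditioning on DDoS attack lowers the posterior on misconfigured router: the classic explaining-away effect in a common-effect structure.

P(misconfigured router | latency alert) ≈ 0.8281; P(misconfigured router | latency alert, DDoS attack) ≈ 0.3689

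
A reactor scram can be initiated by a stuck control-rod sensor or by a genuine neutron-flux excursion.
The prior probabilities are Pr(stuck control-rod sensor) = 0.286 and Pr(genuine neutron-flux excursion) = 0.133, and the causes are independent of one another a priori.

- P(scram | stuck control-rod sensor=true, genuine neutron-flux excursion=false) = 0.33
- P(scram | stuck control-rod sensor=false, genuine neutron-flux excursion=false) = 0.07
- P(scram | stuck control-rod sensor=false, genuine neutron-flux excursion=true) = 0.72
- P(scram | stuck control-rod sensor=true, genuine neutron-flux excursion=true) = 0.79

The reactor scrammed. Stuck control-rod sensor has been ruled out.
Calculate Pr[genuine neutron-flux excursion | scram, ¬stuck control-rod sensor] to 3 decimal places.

P(scram | ¬stuck control-rod sensor) = 0.07*0.867 + 0.72*0.133 = 0.060690 + 0.095760 = 0.156450
Of this, 0.095760 comes from 0.72*0.133 (the genuine neutron-flux excursion=true cases).
Hence the posterior is 0.095760/0.156450 ≈ 0.612.

Pr[genuine neutron-flux excursion | scram, ¬stuck control-rod sensor] ≈ 0.612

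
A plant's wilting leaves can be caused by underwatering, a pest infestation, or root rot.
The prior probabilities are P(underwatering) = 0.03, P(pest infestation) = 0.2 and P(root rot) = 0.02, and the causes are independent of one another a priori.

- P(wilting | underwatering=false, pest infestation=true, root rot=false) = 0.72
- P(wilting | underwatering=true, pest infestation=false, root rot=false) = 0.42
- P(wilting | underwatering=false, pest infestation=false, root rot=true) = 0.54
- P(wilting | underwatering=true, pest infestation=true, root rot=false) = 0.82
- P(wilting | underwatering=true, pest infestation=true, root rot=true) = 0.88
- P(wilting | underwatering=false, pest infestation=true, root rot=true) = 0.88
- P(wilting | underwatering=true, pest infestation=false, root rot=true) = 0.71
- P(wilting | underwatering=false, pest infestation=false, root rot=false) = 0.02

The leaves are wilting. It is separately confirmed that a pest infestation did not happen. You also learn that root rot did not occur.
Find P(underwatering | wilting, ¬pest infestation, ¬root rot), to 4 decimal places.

P(wilting | ¬pest infestation, ¬root rot) = 0.02*0.97 + 0.42*0.03 = 0.019400 + 0.012600 = 0.032000
Restricting to configurations with underwatering present: 0.42*0.03 = 0.012600.
Hence the posterior is 0.012600/0.032000 ≈ 0.3937.

P(underwatering | wilting, ¬pest infestation, ¬root rot) ≈ 0.3937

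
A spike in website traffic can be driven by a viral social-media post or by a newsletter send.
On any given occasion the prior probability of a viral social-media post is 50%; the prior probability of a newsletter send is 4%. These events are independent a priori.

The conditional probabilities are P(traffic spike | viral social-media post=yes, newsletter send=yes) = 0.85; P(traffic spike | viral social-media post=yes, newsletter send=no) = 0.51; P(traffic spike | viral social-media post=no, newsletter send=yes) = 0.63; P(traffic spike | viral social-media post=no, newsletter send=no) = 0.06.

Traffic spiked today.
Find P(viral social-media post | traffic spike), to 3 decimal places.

P(viral social-media post | traffic spike) ≈ 0.863

For the numerator, keep only viral social-media post=true terms: 0.244800 + 0.017000 = 0.261800
The normalizing constant is 0.06·0.5·0.96 + 0.63·0.5·0.04 + 0.51·0.5·0.96 + 0.85·0.5·0.04 = 0.303200
P(viral social-media post | traffic spike) = 0.261800/0.303200 ≈ 0.863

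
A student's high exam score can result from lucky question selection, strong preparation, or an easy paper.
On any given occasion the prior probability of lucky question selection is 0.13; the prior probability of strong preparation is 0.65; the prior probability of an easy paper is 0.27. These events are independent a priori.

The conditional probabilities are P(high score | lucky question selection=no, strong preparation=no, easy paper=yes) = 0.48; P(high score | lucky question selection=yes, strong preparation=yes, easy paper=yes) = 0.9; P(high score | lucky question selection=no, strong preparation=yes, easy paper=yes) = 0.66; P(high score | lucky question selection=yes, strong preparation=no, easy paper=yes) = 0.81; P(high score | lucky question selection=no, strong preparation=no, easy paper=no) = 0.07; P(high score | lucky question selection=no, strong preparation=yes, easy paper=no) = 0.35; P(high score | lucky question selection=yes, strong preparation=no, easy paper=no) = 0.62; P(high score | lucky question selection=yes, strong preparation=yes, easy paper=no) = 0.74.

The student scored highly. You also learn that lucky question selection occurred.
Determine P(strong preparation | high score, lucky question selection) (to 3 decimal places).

P(strong preparation | high score, lucky question selection) ≈ 0.684

For the numerator, keep only strong preparation=true terms: 0.351130 + 0.157950 = 0.509080
Normalizer over all consistent configurations: 0.62*0.35*0.73 + 0.81*0.35*0.27 + 0.74*0.65*0.73 + 0.9*0.65*0.27 = 0.744035
Posterior = 0.509080 / 0.744035 ≈ 0.684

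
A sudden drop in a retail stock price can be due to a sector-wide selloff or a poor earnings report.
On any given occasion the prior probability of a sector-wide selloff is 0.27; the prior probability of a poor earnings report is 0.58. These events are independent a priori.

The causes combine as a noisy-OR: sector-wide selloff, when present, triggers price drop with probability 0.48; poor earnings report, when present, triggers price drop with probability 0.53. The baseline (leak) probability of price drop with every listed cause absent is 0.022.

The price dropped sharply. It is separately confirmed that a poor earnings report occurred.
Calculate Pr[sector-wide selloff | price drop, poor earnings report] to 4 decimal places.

Under noisy-OR, P(price drop | causes) = 1 − (1−0.022)·∏(1−qᵢ) over the active causes.
Enumerate both values of sector-wide selloff and weight by the priors:
  P(price drop | poor earnings report) = 0.54034·0.73 + 0.760977·0.27
        = 0.394448 + 0.205464 = 0.599912
Keeping only the sector-wide selloff-present terms gives 0.205464, so
  P(sector-wide selloff | price drop, poor earnings report) = 0.205464 / 0.599912 ≈ 0.3425

Pr[sector-wide selloff | price drop, poor earnings report] ≈ 0.3425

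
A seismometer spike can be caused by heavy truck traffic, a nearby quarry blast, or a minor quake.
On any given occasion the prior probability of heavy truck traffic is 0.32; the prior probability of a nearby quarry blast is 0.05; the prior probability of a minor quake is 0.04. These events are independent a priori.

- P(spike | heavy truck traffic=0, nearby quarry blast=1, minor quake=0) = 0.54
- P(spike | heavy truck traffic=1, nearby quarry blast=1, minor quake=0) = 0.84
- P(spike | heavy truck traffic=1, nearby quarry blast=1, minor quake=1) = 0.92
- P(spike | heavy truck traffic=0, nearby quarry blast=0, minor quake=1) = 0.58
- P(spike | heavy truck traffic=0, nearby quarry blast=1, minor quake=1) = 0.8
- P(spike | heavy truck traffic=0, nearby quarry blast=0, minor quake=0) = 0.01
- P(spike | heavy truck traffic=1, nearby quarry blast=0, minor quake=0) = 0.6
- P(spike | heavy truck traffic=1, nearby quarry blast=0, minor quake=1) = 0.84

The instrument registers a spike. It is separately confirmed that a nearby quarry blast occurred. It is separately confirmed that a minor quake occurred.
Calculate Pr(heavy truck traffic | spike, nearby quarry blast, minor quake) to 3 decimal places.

Pr(heavy truck traffic | spike, nearby quarry blast, minor quake) ≈ 0.351

Enumerate both values of heavy truck traffic and weight by the priors:
  P(spike | nearby quarry blast, minor quake) = 0.8·0.68 + 0.92·0.32
        = 0.544000 + 0.294400 = 0.838400
Keeping only the heavy truck traffic-present terms gives 0.294400, so
  P(heavy truck traffic | spike, nearby quarry blast, minor quake) = 0.294400 / 0.838400 ≈ 0.351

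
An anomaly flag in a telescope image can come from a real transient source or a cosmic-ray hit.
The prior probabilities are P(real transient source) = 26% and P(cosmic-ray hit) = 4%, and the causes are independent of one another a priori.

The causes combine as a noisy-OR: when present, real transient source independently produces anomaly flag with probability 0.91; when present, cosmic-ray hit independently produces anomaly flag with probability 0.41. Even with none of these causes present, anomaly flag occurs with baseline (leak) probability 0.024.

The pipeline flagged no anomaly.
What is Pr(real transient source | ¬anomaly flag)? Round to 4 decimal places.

Under noisy-OR, P(anomaly flag | causes) = 1 − (1−0.024)·∏(1−qᵢ) over the active causes.
P(¬anomaly flag) = 0.976×0.74×0.96 + 0.57584×0.74×0.04 + 0.08784×0.26×0.96 + 0.051826×0.26×0.04 = 0.693350 + 0.017045 + 0.021925 + 0.000539 = 0.732859
Of this, 0.022464 comes from 0.021925 + 0.000539 (the real transient source=true cases).
P(real transient source | ¬anomaly flag) = 0.022464 / 0.732859 ≈ 0.0307

Pr(real transient source | ¬anomaly flag) ≈ 0.0307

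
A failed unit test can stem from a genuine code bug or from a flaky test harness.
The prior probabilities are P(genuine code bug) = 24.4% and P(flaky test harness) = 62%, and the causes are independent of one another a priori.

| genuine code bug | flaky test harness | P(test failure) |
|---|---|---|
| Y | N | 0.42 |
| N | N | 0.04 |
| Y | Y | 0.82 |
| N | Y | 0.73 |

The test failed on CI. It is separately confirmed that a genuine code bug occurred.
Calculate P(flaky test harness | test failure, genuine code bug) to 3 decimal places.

P(flaky test harness | test failure, genuine code bug) ≈ 0.761

For the numerator, keep only flaky test harness=true terms: 0.82·0.62 = 0.508400
The normalizing constant is 0.42·0.38 + 0.82·0.62 = 0.668000
Posterior = 0.508400 / 0.668000 ≈ 0.761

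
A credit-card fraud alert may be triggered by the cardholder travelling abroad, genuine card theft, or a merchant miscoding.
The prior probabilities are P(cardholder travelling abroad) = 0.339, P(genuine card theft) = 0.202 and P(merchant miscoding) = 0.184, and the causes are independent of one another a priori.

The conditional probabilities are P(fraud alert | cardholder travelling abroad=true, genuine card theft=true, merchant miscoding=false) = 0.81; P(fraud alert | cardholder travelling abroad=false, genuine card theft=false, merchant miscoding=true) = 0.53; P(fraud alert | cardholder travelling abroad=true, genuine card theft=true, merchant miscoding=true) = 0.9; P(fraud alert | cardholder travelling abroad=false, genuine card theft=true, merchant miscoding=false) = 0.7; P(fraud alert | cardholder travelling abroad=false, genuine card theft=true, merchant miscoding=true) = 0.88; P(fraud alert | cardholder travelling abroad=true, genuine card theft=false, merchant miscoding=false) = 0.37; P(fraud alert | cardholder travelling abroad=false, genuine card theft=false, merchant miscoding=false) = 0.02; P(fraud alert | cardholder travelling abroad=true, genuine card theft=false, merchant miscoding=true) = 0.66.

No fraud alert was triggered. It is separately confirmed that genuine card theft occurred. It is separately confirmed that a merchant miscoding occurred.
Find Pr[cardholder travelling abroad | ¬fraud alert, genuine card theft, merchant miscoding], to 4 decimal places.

Sum P(¬fraud alert|·) weighted by the priors over both values of cardholder travelling abroad:
  P(¬fraud alert | genuine card theft, merchant miscoding) = 0.12·0.661 + 0.1·0.339
        = 0.079320 + 0.033900 = 0.113220
The terms with cardholder travelling abroad present sum to 0.033900, so
  P(cardholder travelling abroad | ¬fraud alert, genuine card theft, merchant miscoding) = 0.033900 / 0.113220 ≈ 0.2994

Pr[cardholder travelling abroad | ¬fraud alert, genuine card theft, merchant miscoding] ≈ 0.2994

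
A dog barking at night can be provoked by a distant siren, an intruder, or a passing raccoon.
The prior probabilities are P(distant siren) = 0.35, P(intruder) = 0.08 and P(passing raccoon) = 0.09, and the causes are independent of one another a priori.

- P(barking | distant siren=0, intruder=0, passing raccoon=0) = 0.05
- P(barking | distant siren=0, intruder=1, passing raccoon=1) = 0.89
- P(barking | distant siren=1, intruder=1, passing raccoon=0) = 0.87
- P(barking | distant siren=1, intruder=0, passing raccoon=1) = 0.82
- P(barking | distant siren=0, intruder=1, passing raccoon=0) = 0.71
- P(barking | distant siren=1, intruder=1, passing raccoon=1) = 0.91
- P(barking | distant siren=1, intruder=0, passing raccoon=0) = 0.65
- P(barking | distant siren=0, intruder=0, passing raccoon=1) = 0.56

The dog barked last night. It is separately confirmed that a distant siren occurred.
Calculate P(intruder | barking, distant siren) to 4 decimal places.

P(intruder | barking, distant siren) ≈ 0.1025

P(barking | distant siren) = 0.65×0.92×0.91 + 0.82×0.92×0.09 + 0.87×0.08×0.91 + 0.91×0.08×0.09 = 0.544180 + 0.067896 + 0.063336 + 0.006552 = 0.681964
Of this, 0.069888 comes from 0.063336 + 0.006552 (the intruder=true cases).
So P(intruder | barking, distant siren) = 0.069888/0.681964 ≈ 0.1025.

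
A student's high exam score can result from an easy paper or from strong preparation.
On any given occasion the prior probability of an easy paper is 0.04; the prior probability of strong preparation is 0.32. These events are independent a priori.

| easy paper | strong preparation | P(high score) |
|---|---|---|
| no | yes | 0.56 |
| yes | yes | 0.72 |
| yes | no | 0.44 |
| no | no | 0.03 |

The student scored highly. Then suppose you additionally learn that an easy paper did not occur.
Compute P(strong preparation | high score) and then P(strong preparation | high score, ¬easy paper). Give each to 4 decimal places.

Sum P(high score|·) weighted by the priors over the 4 (easy paper, strong preparation) configurations:
  P(high score) = 0.03·0.96·0.68 + 0.56·0.96·0.32 + 0.44·0.04·0.68 + 0.72·0.04·0.32
        = 0.019584 + 0.172032 + 0.011968 + 0.009216 = 0.212800
Configurations with strong preparation contribute 0.181248, so
  P(strong preparation | high score) = 0.181248 / 0.212800 ≈ 0.8517

Now also conditioning on easy paper≠true:
For the numerator, keep only strong preparation=true terms: 0.56·0.32 = 0.179200
Denominator P(high score | ¬easy paper): 0.03·0.68 + 0.56·0.32 = 0.199600
P(strong preparation | high score, ¬easy paper) = 0.179200/0.199600 ≈ 0.8978
With easy paper excluded, strong preparation must carry more of the explanatory weight for the high score.

P(strong preparation | high score) ≈ 0.8517; P(strong preparation | high score, ¬easy paper) ≈ 0.8978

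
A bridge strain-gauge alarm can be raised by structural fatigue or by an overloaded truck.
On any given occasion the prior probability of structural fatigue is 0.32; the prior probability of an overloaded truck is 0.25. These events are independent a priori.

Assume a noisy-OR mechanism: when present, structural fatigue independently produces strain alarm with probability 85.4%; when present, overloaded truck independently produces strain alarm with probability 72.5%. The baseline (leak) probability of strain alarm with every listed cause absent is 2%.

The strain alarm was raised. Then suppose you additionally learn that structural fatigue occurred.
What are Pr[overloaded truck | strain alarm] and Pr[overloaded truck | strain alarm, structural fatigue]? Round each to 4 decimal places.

Pr[overloaded truck | strain alarm] ≈ 0.4822; Pr[overloaded truck | strain alarm, structural fatigue] ≈ 0.2720

Under noisy-OR, P(strain alarm | causes) = 1 − (1−0.02)·∏(1−qᵢ) over the active causes.
P(strain alarm) = 0.02*0.68*0.75 + 0.7305*0.68*0.25 + 0.85692*0.32*0.75 + 0.960653*0.32*0.25 = 0.010200 + 0.124185 + 0.205661 + 0.076852 = 0.416898
Of this, 0.201037 comes from 0.124185 + 0.076852 (the overloaded truck=true cases).
Hence the posterior is 0.201037/0.416898 ≈ 0.4822.

With the extra evidence:
P(strain alarm | structural fatigue) = 0.85692·0.75 + 0.960653·0.25 = 0.642690 + 0.240163 = 0.882853
Of this, 0.240163 comes from 0.960653·0.25 (the overloaded truck=true cases).
P(overloaded truck | strain alarm, structural fatigue) = 0.240163 / 0.882853 ≈ 0.2720
Conditioning on structural fatigue lowers the posterior on overloaded truck: the classic explaining-away effect in a common-effect structure.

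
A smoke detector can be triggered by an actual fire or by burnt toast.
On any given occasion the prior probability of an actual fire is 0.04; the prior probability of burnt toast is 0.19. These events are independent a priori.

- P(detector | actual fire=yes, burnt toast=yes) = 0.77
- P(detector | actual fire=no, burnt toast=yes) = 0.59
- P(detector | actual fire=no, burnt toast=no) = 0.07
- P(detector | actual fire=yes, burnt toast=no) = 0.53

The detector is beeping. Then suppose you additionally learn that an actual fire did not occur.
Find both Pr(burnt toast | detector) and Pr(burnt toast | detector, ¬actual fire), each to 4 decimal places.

Weight on burnt toast=true, given the evidence: 0.107616 + 0.005852 = 0.113468
The normalizing constant is 0.07·0.96·0.81 + 0.59·0.96·0.19 + 0.53·0.04·0.81 + 0.77·0.04·0.19 = 0.185072
P(burnt toast | detector) = 0.113468/0.185072 ≈ 0.6131

Now also conditioning on actual fire≠true:
Weight on burnt toast=true, given the evidence: 0.59·0.19 = 0.112100
Normalizer over all consistent configurations: 0.07·0.81 + 0.59·0.19 = 0.168800
P(burnt toast | detector, ¬actual fire) = 0.112100/0.168800 ≈ 0.6641

Pr(burnt toast | detector) ≈ 0.6131; Pr(burnt toast | detector, ¬actual fire) ≈ 0.6641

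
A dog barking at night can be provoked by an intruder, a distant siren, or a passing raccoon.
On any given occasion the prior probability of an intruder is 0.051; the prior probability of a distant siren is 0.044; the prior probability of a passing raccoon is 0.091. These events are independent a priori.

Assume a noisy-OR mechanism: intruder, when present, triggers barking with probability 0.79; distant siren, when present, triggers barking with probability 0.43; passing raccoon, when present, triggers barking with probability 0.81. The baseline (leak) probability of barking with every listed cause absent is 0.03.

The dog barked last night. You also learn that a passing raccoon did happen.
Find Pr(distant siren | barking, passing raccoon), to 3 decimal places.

Under noisy-OR, P(barking | causes) = 1 − (1−0.03)·∏(1−qᵢ) over the active causes.
Sum P(barking|·) weighted by the priors over the 4 (intruder, distant siren) configurations:
  P(barking | passing raccoon) = 0.8157·0.949·0.956 + 0.894949·0.949·0.044 + 0.961297·0.051·0.956 + 0.977939·0.051·0.044
        = 0.740039 + 0.037369 + 0.046869 + 0.002194 = 0.826471
The terms with distant siren present sum to 0.039563, so
  P(distant siren | barking, passing raccoon) = 0.039563 / 0.826471 ≈ 0.048

Pr(distant siren | barking, passing raccoon) ≈ 0.048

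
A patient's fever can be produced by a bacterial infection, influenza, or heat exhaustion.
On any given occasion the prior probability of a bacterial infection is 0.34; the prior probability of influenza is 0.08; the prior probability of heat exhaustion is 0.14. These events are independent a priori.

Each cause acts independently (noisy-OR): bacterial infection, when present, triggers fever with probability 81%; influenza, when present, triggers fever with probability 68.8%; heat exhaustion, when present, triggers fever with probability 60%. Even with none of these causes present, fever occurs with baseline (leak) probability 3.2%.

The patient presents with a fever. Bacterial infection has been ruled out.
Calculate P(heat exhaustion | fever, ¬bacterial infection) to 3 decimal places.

P(heat exhaustion | fever, ¬bacterial infection) ≈ 0.548

Under noisy-OR, P(fever | causes) = 1 − (1−0.032)·∏(1−qᵢ) over the active causes.
Enumerate the 4 (influenza, heat exhaustion) configurations and weight by the priors:
  P(fever | ¬bacterial infection) = 0.032×0.92×0.86 + 0.6128×0.92×0.14 + 0.697984×0.08×0.86 + 0.879194×0.08×0.14
        = 0.025318 + 0.078929 + 0.048021 + 0.009847 = 0.162115
Keeping only the heat exhaustion-present terms gives 0.088776, so
  P(heat exhaustion | fever, ¬bacterial infection) = 0.088776 / 0.162115 ≈ 0.548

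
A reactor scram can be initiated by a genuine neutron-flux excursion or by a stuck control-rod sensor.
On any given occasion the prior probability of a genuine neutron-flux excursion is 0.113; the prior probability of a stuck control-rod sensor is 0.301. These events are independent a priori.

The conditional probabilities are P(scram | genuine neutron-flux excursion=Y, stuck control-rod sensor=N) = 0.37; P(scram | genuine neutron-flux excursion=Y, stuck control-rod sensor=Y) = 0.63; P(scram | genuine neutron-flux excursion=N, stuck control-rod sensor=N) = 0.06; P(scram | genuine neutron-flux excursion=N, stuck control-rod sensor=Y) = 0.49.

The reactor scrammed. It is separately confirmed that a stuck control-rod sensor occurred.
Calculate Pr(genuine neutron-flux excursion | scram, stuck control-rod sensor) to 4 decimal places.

Sum P(scram|·) weighted by the priors over both values of genuine neutron-flux excursion:
  P(scram | stuck control-rod sensor) = 0.49*0.887 + 0.63*0.113
        = 0.434630 + 0.071190 = 0.505820
Keeping only the genuine neutron-flux excursion-present terms gives 0.071190, so
  P(genuine neutron-flux excursion | scram, stuck control-rod sensor) = 0.071190 / 0.505820 ≈ 0.1407

Pr(genuine neutron-flux excursion | scram, stuck control-rod sensor) ≈ 0.1407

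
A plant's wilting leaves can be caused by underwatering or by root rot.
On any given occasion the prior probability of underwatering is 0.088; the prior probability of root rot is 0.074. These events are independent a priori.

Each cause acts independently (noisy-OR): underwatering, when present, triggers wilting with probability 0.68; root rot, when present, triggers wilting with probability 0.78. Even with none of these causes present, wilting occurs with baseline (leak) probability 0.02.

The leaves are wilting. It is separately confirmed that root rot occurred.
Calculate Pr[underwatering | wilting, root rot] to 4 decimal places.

Pr[underwatering | wilting, root rot] ≈ 0.1028

Under noisy-OR, P(wilting | causes) = 1 − (1−0.02)·∏(1−qᵢ) over the active causes.
Sum P(wilting|·) weighted by the priors over both values of underwatering:
  P(wilting | root rot) = 0.7844·0.912 + 0.931008·0.088
        = 0.715373 + 0.081929 = 0.797302
Configurations with underwatering contribute 0.081929, so
  P(underwatering | wilting, root rot) = 0.081929 / 0.797302 ≈ 0.1028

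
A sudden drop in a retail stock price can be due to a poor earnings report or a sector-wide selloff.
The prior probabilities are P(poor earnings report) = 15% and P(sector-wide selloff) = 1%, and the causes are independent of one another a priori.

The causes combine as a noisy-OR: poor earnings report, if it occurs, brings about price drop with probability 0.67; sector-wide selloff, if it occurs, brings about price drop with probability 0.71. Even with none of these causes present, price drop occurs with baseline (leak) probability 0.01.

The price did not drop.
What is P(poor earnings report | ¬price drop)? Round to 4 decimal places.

P(poor earnings report | ¬price drop) ≈ 0.0550

Under noisy-OR, P(price drop | causes) = 1 − (1−0.01)·∏(1−qᵢ) over the active causes.
Enumerate the 4 (poor earnings report, sector-wide selloff) configurations and weight by the priors:
  P(¬price drop) = 0.99×0.85×0.99 + 0.2871×0.85×0.01 + 0.3267×0.15×0.99 + 0.094743×0.15×0.01
        = 0.833085 + 0.002440 + 0.048515 + 0.000142 = 0.884182
The terms with poor earnings report present sum to 0.048657, so
  P(poor earnings report | ¬price drop) = 0.048657 / 0.884182 ≈ 0.0550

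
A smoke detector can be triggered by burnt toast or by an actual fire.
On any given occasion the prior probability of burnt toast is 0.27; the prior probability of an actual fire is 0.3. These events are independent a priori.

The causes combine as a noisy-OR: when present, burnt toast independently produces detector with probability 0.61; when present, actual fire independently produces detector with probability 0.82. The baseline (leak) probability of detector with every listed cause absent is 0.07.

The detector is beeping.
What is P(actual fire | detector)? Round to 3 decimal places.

P(actual fire | detector) ≈ 0.623

Under noisy-OR, P(detector | causes) = 1 − (1−0.07)·∏(1−qᵢ) over the active causes.
By total probability over the 4 (burnt toast, actual fire) configurations:
  P(detector) = 0.07·0.73·0.7 + 0.8326·0.73·0.3 + 0.6373·0.27·0.7 + 0.934714·0.27·0.3
        = 0.035770 + 0.182339 + 0.120450 + 0.075712 = 0.414271
Keeping only the actual fire-present terms gives 0.258051, so
  P(actual fire | detector) = 0.258051 / 0.414271 ≈ 0.623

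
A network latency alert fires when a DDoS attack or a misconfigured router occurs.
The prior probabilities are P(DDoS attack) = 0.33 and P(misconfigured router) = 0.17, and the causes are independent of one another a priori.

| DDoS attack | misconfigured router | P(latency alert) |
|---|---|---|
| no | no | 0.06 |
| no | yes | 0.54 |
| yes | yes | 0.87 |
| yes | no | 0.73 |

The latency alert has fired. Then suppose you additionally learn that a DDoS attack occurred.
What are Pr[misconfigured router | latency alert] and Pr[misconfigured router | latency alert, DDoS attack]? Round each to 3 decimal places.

P(latency alert) = 0.06*0.67*0.83 + 0.54*0.67*0.17 + 0.73*0.33*0.83 + 0.87*0.33*0.17 = 0.033366 + 0.061506 + 0.199947 + 0.048807 = 0.343626
Of this, 0.110313 comes from 0.061506 + 0.048807 (the misconfigured router=true cases).
P(misconfigured router | latency alert) = 0.110313 / 0.343626 ≈ 0.321

With the extra evidence:
P(latency alert | DDoS attack) = 0.73·0.83 + 0.87·0.17 = 0.605900 + 0.147900 = 0.753800
The misconfigured router-present share is 0.87·0.17 = 0.147900.
So P(misconfigured router | latency alert, DDoS attack) = 0.147900/0.753800 ≈ 0.196.
Conditioning on DDoS attack lowers the posterior on misconfigured router: the classic explaining-away effect in a common-effect structure.

Pr[misconfigured router | latency alert] ≈ 0.321; Pr[misconfigured router | latency alert, DDoS attack] ≈ 0.196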